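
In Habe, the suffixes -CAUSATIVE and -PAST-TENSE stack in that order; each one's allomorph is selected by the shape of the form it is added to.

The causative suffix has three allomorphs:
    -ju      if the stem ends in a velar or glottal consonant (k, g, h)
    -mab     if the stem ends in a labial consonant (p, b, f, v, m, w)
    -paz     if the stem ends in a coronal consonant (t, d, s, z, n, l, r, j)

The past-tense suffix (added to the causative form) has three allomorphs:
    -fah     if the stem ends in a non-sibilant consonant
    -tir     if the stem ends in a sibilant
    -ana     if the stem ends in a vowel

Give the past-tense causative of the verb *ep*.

The final consonant of *ep* is /p/, which is labial, so the causative suffix is -mab, giving *epmab*.
Since the final sound of the causative form *epmab* is /b/ (a non-sibilant consonant), it takes -fah, giving *epmabfah*.

epmabfah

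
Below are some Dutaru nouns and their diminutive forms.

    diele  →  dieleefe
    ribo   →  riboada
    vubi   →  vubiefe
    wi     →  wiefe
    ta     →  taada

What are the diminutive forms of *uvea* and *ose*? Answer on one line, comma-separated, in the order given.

uveaada, oseefe

The suffix is conditioned by the last vowel: -efe when the last vowel of the stem is a front vowel (*diele*, *vubi*, *wi*); -ada when the last vowel of the stem is a back vowel (*ribo*, *ta*).
*uvea*: last vowel = /a/, a back vowel → -ada → *uveaada*.
Since the last vowel of *ose* is /e/ (a front vowel), it takes -efe, giving *oseefe*.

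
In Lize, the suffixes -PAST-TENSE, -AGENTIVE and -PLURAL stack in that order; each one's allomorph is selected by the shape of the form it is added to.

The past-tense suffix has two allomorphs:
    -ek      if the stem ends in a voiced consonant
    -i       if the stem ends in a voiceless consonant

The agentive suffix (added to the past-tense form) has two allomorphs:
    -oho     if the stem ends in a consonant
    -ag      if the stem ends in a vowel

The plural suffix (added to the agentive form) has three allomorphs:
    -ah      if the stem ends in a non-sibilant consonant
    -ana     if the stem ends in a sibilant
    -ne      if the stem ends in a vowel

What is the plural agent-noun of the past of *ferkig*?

*ferkig*: final consonant = /g/, voiced → -ek → *ferkigek*.
The past-tense form *ferkigek* — final sound /k/ (a consonant) → -oho → *ferkigekoho*.
The final sound of the agentive form *ferkigekoho* is /o/, which is a vowel, so the plural suffix is -ne, giving *ferkigekohone*.

ferkigekohone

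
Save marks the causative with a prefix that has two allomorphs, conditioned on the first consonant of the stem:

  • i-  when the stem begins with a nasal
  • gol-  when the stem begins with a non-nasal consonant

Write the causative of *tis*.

Since the first consonant of *tis* is /t/ (non-nasal), it takes gol-, giving *goltis*.

goltis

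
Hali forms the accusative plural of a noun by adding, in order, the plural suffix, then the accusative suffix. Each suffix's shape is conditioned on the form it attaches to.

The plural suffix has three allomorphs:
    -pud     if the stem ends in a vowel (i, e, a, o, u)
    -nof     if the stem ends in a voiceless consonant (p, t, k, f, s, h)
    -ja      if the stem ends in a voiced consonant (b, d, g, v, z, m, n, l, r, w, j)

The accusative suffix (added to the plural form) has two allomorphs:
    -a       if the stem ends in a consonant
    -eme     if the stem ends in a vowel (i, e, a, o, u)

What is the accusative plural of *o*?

opuda

*o*: final sound = /o/, a vowel → -pud → *opud*.
Since the final sound of the plural form *opud* is /d/ (a consonant), it takes -a, giving *opuda*.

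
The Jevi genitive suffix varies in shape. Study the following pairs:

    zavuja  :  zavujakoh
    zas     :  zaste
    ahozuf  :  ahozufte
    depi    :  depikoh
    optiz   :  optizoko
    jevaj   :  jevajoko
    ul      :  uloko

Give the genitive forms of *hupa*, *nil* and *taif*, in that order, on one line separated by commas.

hupakoh, niloko, taifte

The alternation tracks the final sound of the stem — -te when the stem ends in a voiceless consonant (*zas*, *ahozuf*); -oko when the stem ends in a voiced consonant (*optiz*, *jevaj*, *ul*); -koh when the stem ends in a vowel (*zavuja*, *depi*).
The final sound of *hupa* is /a/, which is a vowel, so the suffix is -koh, giving *hupakoh*.
*nil* — final sound /l/ (a voiced consonant) → -oko → *niloko*.
*taif* — final sound /f/ (a voiceless consonant) → -te → *taifte*.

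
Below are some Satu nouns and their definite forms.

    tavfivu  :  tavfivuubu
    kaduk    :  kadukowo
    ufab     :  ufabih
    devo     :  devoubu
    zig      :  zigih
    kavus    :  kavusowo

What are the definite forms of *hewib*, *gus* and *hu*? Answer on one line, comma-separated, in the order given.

hewibih, gusowo, huubu

The pattern is voicing of the final sound: -owo when the stem ends in a voiceless consonant (*kaduk*, *kavus*); -ih when the stem ends in a voiced consonant (*ufab*, *zig*); -ubu when the stem ends in a vowel (*tavfivu*, *devo*).
*hewib* — final sound /b/ (a voiced consonant) → -ih → *hewibih*.
Since the final sound of *gus* is /s/ (a voiceless consonant), it takes -owo, giving *gusowo*.
*hu* — final sound /u/ (a vowel) → -ubu → *huubu*.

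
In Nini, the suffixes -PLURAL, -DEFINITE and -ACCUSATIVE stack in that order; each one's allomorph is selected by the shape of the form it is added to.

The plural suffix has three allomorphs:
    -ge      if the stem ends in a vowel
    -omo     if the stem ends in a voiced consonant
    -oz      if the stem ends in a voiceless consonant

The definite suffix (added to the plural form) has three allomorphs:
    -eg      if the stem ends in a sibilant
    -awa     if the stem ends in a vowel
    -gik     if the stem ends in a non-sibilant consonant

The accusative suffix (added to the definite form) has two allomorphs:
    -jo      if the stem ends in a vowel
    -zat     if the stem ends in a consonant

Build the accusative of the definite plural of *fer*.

*fer*: final sound = /r/, a voiced consonant → -omo → *feromo*.
The final sound of the plural form *feromo* is /o/, which is a vowel, so the definite suffix is -awa, giving *feromoawa*.
Since the final sound of the definite form *feromoawa* is /a/ (a vowel), it takes -jo, giving *feromoawajo*.

feromoawajo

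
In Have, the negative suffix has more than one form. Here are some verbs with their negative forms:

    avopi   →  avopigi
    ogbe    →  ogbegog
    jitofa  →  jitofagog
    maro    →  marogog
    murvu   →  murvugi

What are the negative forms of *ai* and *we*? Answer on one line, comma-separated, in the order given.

aigi, wegog

The suffix is conditioned by the last vowel: -gi when the last vowel of the stem is a high vowel (*avopi*, *murvu*); -gog when the last vowel of the stem is a non-high vowel (*ogbe*, *jitofa*, *maro*).
The last vowel of *ai* is /i/, which is a high vowel, so the suffix is -gi, giving *aigi*.
*we* — last vowel /e/ (a non-high vowel) → -gog → *wegog*.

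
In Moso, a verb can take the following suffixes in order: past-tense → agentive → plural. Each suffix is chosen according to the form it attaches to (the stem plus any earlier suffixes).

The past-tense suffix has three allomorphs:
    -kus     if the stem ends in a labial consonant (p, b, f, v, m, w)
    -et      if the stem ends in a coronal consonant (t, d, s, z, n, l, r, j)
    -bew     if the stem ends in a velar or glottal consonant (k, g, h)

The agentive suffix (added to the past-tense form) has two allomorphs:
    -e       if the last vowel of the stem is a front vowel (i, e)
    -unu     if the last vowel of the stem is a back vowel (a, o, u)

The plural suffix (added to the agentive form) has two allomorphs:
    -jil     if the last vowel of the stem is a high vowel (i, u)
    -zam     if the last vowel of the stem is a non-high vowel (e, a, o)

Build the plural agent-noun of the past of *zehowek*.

The final consonant of *zehowek* is /k/, which is velar/glottal, so the past-tense suffix is -bew, giving *zehowekbew*.
Since the last vowel of the past-tense form *zehowekbew* is /e/ (a front vowel), it takes -e, giving *zehowekbewe*.
The agentive form *zehowekbewe* — last vowel /e/ (a non-high vowel) → -zam → *zehowekbewezam*.

zehowekbewezam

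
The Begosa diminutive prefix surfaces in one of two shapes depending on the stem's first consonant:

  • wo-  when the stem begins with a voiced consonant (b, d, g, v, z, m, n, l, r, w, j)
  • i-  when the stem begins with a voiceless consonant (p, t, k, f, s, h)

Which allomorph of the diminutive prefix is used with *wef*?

wo-

*wef*: first consonant = /w/, voiced → wo-.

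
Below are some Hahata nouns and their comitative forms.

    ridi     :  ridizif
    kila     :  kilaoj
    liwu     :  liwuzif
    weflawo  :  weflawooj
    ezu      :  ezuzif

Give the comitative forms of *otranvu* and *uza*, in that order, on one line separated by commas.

The pattern is height harmony: -zif when the last vowel of the stem is a high vowel (*ridi*, *liwu*, *ezu*); -oj when the last vowel of the stem is a non-high vowel (*kila*, *weflawo*).
The last vowel of *otranvu* is /u/, which is a high vowel, so the suffix is -zif, giving *otranvuzif*.
*uza* — last vowel /a/ (a non-high vowel) → -oj → *uzaoj*.

otranvuzif, uzaoj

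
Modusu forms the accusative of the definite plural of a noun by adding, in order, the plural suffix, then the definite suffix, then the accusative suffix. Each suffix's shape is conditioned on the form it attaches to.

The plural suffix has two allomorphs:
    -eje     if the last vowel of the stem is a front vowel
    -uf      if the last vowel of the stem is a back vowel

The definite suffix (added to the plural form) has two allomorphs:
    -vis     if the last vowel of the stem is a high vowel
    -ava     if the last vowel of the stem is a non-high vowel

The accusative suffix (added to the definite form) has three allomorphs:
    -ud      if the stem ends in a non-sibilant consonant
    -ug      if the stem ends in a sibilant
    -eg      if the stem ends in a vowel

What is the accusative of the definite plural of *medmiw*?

*medmiw* — last vowel /i/ (a front vowel) → -eje → *medmiweje*.
The plural form *medmiweje* — last vowel /e/ (a non-high vowel) → -ava → *medmiwejeava*.
The definite form *medmiwejeava* — final sound /a/ (a vowel) → -eg → *medmiwejeavaeg*.

medmiwejeavaeg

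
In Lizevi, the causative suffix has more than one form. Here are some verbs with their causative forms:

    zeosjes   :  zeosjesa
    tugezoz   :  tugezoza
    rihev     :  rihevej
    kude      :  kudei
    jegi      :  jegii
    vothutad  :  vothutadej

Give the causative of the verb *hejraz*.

The alternation tracks the final sound of the stem — -a when the stem ends in a sibilant (*zeosjes*, *tugezoz*); -ej when the stem ends in a non-sibilant consonant (*rihev*, *vothutad*); -i when the stem ends in a vowel (*kude*, *jegi*).
*hejraz* — final sound /z/ (a sibilant) → -a → *hejraza*.

hejraza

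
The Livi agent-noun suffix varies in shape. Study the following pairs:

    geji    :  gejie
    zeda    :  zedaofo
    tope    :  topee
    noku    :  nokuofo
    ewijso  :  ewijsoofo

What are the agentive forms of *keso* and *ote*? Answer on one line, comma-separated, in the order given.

The suffix is conditioned by the last vowel: -e when the last vowel of the stem is a front vowel (*geji*, *tope*); -ofo when the last vowel of the stem is a back vowel (*zeda*, *noku*, *ewijso*).
*keso*: last vowel = /o/, a back vowel → -ofo → *kesoofo*.
*ote*: last vowel = /e/, a front vowel → -e → *otee*.

kesoofo, otee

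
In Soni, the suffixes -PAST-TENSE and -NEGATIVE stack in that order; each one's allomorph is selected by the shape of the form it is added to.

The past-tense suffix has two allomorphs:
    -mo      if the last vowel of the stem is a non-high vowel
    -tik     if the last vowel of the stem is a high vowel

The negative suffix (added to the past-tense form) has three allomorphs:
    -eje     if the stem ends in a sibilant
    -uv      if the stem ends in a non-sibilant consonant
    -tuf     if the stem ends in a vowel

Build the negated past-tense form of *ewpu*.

*ewpu*: last vowel = /u/, a high vowel → -tik → *ewputik*.
The past-tense form *ewputik*: final sound = /k/, a non-sibilant consonant → -uv → *ewputikuv*.

ewputikuv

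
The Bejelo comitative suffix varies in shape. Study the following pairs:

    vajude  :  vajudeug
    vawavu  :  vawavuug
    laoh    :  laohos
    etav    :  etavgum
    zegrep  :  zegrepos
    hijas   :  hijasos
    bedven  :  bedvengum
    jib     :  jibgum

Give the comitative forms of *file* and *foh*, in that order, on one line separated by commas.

Looking at the final sound of each stem: -os when the stem ends in a voiceless consonant (*laoh*, *zegrep*, *hijas*); -gum when the stem ends in a voiced consonant (*etav*, *bedven*, *jib*); -ug when the stem ends in a vowel (*vajude*, *vawavu*).
Since the final sound of *file* is /e/ (a vowel), it takes -ug, giving *fileug*.
Since the final sound of *foh* is /h/ (a voiceless consonant), it takes -os, giving *fohos*.

fileug, fohos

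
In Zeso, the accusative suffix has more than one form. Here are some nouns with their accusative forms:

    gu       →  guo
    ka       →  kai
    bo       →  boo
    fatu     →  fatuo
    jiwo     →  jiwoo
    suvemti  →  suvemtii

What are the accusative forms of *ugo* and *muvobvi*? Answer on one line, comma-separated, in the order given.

The alternation tracks the last vowel of the stem — -o when the last vowel of the stem is a rounded vowel (*gu*, *bo*, *fatu*, *jiwo*); -i when the last vowel of the stem is an unrounded vowel (*ka*, *suvemti*).
Since the last vowel of *ugo* is /o/ (a rounded vowel), it takes -o, giving *ugoo*.
*muvobvi* — last vowel /i/ (an unrounded vowel) → -i → *muvobvii*.

ugoo, muvobvii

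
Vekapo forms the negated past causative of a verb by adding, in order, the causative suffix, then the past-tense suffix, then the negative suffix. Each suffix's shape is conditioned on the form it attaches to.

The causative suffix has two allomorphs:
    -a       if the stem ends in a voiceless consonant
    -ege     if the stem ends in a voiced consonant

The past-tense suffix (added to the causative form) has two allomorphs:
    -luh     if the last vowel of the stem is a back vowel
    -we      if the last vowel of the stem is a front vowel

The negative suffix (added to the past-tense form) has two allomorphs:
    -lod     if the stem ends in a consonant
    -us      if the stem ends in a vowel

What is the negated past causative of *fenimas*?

fenimasaluhlod

The final consonant of *fenimas* is /s/, which is voiceless, so the causative suffix is -a, giving *fenimasa*.
The causative form *fenimasa* — last vowel /a/ (a back vowel) → -luh → *fenimasaluh*.
The final sound of the past-tense form *fenimasaluh* is /h/, which is a consonant, so the negative suffix is -lod, giving *fenimasaluhlod*.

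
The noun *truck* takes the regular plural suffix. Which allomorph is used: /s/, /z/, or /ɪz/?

The stem *truck* ends in a voiceless non-sibilant consonant.
The plural suffix surfaces as /ɪz/ after sibilants, /s/ after other voiceless consonants, and /z/ after other voiced sounds.
So the plural -s on *truck* is pronounced /s/.

/s/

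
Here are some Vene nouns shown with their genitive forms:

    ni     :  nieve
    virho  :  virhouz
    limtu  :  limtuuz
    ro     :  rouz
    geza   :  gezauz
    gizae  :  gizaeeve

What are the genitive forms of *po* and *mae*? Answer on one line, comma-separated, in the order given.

The alternation tracks the last vowel of the stem — -eve when the last vowel of the stem is a front vowel (*ni*, *gizae*); -uz when the last vowel of the stem is a back vowel (*virho*, *limtu*, *ro*, *geza*).
*po*: last vowel = /o/, a back vowel → -uz → *pouz*.
The last vowel of *mae* is /e/, which is a front vowel, so the suffix is -eve, giving *maeeve*.

pouz, maeeve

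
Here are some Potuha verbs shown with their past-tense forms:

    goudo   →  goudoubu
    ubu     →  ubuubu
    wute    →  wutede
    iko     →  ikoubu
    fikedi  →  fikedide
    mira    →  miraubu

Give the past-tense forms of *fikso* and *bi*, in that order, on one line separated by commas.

fiksoubu, bide

The alternation tracks the last vowel of the stem — -de when the last vowel of the stem is a front vowel (*wute*, *fikedi*); -ubu when the last vowel of the stem is a back vowel (*goudo*, *ubu*, *iko*, *mira*).
*fikso* — last vowel /o/ (a back vowel) → -ubu → *fiksoubu*.
*bi*: last vowel = /i/, a front vowel → -de → *bide*.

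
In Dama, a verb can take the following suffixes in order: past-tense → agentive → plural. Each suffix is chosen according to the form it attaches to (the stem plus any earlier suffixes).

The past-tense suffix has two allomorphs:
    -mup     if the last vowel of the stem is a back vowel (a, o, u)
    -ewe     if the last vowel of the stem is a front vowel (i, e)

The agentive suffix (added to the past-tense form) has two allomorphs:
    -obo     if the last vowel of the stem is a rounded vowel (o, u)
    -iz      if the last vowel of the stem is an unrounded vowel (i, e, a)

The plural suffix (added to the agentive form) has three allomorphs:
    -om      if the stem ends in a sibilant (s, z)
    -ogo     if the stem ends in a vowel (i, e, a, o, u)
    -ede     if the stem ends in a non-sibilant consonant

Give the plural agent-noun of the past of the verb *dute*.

duteeweizom

*dute*: last vowel = /e/, a front vowel → -ewe → *duteewe*.
The past-tense form *duteewe* — last vowel /e/ (an unrounded vowel) → -iz → *duteeweiz*.
The final sound of the agentive form *duteeweiz* is /z/, which is a sibilant, so the plural suffix is -om, giving *duteeweizom*.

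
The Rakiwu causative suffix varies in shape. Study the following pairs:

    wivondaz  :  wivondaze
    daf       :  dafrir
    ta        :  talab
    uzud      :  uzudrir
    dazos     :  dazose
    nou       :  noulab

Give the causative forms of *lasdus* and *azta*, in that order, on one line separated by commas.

The alternation tracks the final sound of the stem — -e when the stem ends in a sibilant (*wivondaz*, *dazos*); -rir when the stem ends in a non-sibilant consonant (*daf*, *uzud*); -lab when the stem ends in a vowel (*ta*, *nou*).
*lasdus* — final sound /s/ (a sibilant) → -e → *lasduse*.
The final sound of *azta* is /a/, which is a vowel, so the suffix is -lab, giving *aztalab*.

lasduse, aztalab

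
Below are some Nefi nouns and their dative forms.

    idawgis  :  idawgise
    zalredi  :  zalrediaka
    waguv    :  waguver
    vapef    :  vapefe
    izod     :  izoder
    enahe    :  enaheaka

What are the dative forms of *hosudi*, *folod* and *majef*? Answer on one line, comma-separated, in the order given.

hosudiaka, foloder, majefe

Looking at the final sound of each stem: -e when the stem ends in a voiceless consonant (*idawgis*, *vapef*); -er when the stem ends in a voiced consonant (*waguv*, *izod*); -aka when the stem ends in a vowel (*zalredi*, *enahe*).
*hosudi*: final sound = /i/, a vowel → -aka → *hosudiaka*.
*folod*: final sound = /d/, a voiced consonant → -er → *foloder*.
*majef*: final sound = /f/, a voiceless consonant → -e → *majefe*.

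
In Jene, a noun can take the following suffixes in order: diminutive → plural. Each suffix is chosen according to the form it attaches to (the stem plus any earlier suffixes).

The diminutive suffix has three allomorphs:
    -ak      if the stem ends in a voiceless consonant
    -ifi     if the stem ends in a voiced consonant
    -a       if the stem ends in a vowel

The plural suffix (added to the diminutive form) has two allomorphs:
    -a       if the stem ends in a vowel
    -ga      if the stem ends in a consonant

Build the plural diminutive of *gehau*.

gehauaa

*gehau*: final sound = /u/, a vowel → -a → *gehaua*.
The diminutive form *gehaua* — final sound /a/ (a vowel) → -a → *gehauaa*.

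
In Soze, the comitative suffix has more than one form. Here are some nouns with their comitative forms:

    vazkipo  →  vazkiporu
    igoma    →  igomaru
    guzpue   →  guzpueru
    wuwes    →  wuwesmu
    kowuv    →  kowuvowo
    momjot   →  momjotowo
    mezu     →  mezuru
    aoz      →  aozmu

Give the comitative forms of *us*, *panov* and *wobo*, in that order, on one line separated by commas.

usmu, panovowo, woboru

The pattern is sibilance of the final sound: -mu when the stem ends in a sibilant (*wuwes*, *aoz*); -owo when the stem ends in a non-sibilant consonant (*kowuv*, *momjot*); -ru when the stem ends in a vowel (*vazkipo*, *igoma*, *guzpue*, *mezu*).
*us*: final sound = /s/, a sibilant → -mu → *usmu*.
Since the final sound of *panov* is /v/ (a non-sibilant consonant), it takes -owo, giving *panovowo*.
*wobo*: final sound = /o/, a vowel → -ru → *woboru*.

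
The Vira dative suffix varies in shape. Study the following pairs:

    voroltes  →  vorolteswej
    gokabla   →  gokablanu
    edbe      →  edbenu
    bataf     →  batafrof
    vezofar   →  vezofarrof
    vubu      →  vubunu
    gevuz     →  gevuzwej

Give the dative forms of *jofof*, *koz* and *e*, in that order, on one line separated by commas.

jofofrof, kozwej, enu

The suffix is conditioned by the final sound: -wej when the stem ends in a sibilant (*voroltes*, *gevuz*); -rof when the stem ends in a non-sibilant consonant (*bataf*, *vezofar*); -nu when the stem ends in a vowel (*gokabla*, *edbe*, *vubu*).
*jofof*: final sound = /f/, a non-sibilant consonant → -rof → *jofofrof*.
*koz* — final sound /z/ (a sibilant) → -wej → *kozwej*.
Since the final sound of *e* is /e/ (a vowel), it takes -nu, giving *enu*.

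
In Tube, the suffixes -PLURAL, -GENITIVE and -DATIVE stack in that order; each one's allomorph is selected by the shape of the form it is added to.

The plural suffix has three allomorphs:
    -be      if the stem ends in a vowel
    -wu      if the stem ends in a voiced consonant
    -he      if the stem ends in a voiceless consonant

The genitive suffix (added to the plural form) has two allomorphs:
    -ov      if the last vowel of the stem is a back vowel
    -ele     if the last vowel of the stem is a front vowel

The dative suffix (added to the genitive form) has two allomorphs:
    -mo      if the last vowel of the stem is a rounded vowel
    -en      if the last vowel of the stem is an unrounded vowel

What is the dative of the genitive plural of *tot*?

*tot* — final sound /t/ (a voiceless consonant) → -he → *tothe*.
The last vowel of the plural form *tothe* is /e/, which is a front vowel, so the genitive suffix is -ele, giving *totheele*.
The last vowel of the genitive form *totheele* is /e/, which is an unrounded vowel, so the dative suffix is -en, giving *totheeleen*.

totheeleen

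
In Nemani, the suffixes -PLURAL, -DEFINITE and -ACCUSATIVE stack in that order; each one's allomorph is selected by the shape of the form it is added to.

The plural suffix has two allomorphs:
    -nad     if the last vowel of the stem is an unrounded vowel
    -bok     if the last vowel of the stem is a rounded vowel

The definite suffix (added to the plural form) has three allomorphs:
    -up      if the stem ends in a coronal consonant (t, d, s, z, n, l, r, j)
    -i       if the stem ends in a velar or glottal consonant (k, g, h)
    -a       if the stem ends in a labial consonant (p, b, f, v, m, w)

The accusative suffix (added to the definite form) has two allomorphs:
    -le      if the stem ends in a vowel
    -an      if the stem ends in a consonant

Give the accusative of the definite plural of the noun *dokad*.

dokadnadupan

*dokad* — last vowel /a/ (an unrounded vowel) → -nad → *dokadnad*.
The plural form *dokadnad*: final consonant = /d/, coronal → -up → *dokadnadup*.
The final sound of the definite form *dokadnadup* is /p/, which is a consonant, so the accusative suffix is -an, giving *dokadnadupan*.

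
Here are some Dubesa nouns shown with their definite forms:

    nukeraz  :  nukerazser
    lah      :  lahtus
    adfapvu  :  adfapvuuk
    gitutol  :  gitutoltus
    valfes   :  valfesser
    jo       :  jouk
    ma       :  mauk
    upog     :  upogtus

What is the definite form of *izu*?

The pattern is sibilance of the final sound: -ser when the stem ends in a sibilant (*nukeraz*, *valfes*); -tus when the stem ends in a non-sibilant consonant (*lah*, *gitutol*, *upog*); -uk when the stem ends in a vowel (*adfapvu*, *jo*, *ma*).
*izu*: final sound = /u/, a vowel → -uk → *izuuk*.

izuuk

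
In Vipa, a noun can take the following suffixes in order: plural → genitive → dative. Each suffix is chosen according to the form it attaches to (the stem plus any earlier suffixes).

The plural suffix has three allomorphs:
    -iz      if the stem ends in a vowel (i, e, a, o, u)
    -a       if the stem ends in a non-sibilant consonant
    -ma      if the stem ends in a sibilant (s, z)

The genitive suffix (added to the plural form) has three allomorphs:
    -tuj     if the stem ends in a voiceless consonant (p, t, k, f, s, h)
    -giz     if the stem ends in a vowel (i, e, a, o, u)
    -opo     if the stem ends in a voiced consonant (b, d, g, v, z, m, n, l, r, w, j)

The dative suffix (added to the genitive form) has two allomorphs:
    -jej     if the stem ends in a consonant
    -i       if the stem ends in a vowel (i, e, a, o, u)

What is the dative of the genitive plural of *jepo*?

Since the final sound of *jepo* is /o/ (a vowel), it takes -iz, giving *jepoiz*.
The final sound of the plural form *jepoiz* is /z/, which is a voiced consonant, so the genitive suffix is -opo, giving *jepoizopo*.
The genitive form *jepoizopo* — final sound /o/ (a vowel) → -i → *jepoizopoi*.

jepoizopoi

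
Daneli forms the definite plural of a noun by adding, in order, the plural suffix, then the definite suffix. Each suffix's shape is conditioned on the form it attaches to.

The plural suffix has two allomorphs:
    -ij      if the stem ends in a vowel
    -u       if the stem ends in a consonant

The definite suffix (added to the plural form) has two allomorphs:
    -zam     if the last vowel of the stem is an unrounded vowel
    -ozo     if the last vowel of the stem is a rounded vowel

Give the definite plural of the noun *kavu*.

*kavu* — final sound /u/ (a vowel) → -ij → *kavuij*.
Since the last vowel of the plural form *kavuij* is /i/ (an unrounded vowel), it takes -zam, giving *kavuijzam*.

kavuijzam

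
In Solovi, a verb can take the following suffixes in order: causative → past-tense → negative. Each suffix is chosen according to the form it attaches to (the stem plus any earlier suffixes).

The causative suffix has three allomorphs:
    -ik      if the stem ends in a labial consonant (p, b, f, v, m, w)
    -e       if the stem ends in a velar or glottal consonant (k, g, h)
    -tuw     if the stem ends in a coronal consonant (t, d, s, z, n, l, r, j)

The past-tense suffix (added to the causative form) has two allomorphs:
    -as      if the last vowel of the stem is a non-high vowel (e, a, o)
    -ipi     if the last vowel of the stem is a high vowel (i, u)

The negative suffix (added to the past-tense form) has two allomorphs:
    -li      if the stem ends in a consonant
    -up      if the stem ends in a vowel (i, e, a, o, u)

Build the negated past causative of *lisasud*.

lisasudtuwipiup

Since the final consonant of *lisasud* is /d/ (coronal), it takes -tuw, giving *lisasudtuw*.
The causative form *lisasudtuw* — last vowel /u/ (a high vowel) → -ipi → *lisasudtuwipi*.
The past-tense form *lisasudtuwipi* — final sound /i/ (a vowel) → -up → *lisasudtuwipiup*.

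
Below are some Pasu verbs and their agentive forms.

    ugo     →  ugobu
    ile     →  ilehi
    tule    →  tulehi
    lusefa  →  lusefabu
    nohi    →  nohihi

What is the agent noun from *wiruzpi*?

wiruzpihi

The pattern is front/back vowel harmony: -hi when the last vowel of the stem is a front vowel (*ile*, *tule*, *nohi*); -bu when the last vowel of the stem is a back vowel (*ugo*, *lusefa*).
*wiruzpi*: last vowel = /i/, a front vowel → -hi → *wiruzpihi*.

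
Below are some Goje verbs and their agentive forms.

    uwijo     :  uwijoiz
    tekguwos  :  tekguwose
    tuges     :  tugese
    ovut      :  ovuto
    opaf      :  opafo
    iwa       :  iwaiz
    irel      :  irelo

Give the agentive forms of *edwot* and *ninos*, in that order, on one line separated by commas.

Looking at the final sound of each stem: -e when the stem ends in a sibilant (*tekguwos*, *tuges*); -o when the stem ends in a non-sibilant consonant (*ovut*, *opaf*, *irel*); -iz when the stem ends in a vowel (*uwijo*, *iwa*).
*edwot*: final sound = /t/, a non-sibilant consonant → -o → *edwoto*.
The final sound of *ninos* is /s/, which is a sibilant, so the suffix is -e, giving *ninose*.

edwoto, ninose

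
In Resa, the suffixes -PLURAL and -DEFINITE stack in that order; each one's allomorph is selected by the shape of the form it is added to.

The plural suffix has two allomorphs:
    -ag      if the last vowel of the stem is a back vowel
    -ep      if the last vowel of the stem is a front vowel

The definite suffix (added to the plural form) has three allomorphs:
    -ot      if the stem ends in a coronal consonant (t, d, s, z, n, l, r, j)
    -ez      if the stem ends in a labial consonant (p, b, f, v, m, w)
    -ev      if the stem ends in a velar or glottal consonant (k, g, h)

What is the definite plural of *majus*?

majusagev

*majus* — last vowel /u/ (a back vowel) → -ag → *majusag*.
The plural form *majusag* — final consonant /g/ (velar/glottal) → -ev → *majusagev*.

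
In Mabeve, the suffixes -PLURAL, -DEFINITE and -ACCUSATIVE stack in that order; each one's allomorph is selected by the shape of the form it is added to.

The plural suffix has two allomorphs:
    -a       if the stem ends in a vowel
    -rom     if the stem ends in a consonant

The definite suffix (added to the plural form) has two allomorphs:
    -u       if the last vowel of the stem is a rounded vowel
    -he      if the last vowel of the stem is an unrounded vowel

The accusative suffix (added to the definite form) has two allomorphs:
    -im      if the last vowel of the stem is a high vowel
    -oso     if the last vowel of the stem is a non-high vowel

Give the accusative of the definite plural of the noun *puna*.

The final sound of *puna* is /a/, which is a vowel, so the plural suffix is -a, giving *punaa*.
The plural form *punaa*: last vowel = /a/, an unrounded vowel → -he → *punaahe*.
The last vowel of the definite form *punaahe* is /e/, which is a non-high vowel, so the accusative suffix is -oso, giving *punaaheoso*.

punaaheoso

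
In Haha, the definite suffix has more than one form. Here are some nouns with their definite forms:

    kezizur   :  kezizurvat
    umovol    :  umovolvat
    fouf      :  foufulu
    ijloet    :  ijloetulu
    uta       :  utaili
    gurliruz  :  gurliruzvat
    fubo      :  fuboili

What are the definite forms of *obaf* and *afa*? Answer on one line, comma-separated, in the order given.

obafulu, afaili

The pattern is voicing of the final sound: -ulu when the stem ends in a voiceless consonant (*fouf*, *ijloet*); -vat when the stem ends in a voiced consonant (*kezizur*, *umovol*, *gurliruz*); -ili when the stem ends in a vowel (*uta*, *fubo*).
The final sound of *obaf* is /f/, which is a voiceless consonant, so the suffix is -ulu, giving *obafulu*.
The final sound of *afa* is /a/, which is a vowel, so the suffix is -ili, giving *afaili*.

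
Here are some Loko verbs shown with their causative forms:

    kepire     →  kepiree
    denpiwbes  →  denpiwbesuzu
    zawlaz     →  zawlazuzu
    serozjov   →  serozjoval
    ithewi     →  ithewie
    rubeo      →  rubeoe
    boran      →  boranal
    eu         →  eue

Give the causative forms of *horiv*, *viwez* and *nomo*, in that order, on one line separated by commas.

horival, viwezuzu, nomoe

The suffix is conditioned by the final sound: -uzu when the stem ends in a sibilant (*denpiwbes*, *zawlaz*); -al when the stem ends in a non-sibilant consonant (*serozjov*, *boran*); -e when the stem ends in a vowel (*kepire*, *ithewi*, *rubeo*, *eu*).
*horiv*: final sound = /v/, a non-sibilant consonant → -al → *horival*.
*viwez*: final sound = /z/, a sibilant → -uzu → *viwezuzu*.
Since the final sound of *nomo* is /o/ (a vowel), it takes -e, giving *nomoe*.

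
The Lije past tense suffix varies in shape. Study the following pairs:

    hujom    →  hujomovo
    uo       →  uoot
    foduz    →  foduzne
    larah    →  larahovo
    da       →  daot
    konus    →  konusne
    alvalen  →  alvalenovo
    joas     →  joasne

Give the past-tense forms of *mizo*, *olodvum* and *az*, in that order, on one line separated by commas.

The pattern is sibilance of the final sound: -ne when the stem ends in a sibilant (*foduz*, *konus*, *joas*); -ovo when the stem ends in a non-sibilant consonant (*hujom*, *larah*, *alvalen*); -ot when the stem ends in a vowel (*uo*, *da*).
Since the final sound of *mizo* is /o/ (a vowel), it takes -ot, giving *mizoot*.
*olodvum*: final sound = /m/, a non-sibilant consonant → -ovo → *olodvumovo*.
*az*: final sound = /z/, a sibilant → -ne → *azne*.

mizoot, olodvumovo, azne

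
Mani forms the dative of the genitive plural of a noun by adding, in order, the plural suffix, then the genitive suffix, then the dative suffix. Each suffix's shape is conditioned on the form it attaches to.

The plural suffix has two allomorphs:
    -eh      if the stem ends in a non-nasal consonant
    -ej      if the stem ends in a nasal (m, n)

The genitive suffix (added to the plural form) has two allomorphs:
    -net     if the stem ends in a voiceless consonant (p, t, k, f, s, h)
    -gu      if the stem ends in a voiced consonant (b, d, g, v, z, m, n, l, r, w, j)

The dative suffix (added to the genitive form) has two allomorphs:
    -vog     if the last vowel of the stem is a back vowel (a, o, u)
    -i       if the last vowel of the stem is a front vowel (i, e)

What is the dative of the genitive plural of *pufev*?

pufevehneti

*pufev* — final consonant /v/ (non-nasal) → -eh → *pufeveh*.
The final consonant of the plural form *pufeveh* is /h/, which is voiceless, so the genitive suffix is -net, giving *pufevehnet*.
The last vowel of the genitive form *pufevehnet* is /e/, which is a front vowel, so the dative suffix is -i, giving *pufevehneti*.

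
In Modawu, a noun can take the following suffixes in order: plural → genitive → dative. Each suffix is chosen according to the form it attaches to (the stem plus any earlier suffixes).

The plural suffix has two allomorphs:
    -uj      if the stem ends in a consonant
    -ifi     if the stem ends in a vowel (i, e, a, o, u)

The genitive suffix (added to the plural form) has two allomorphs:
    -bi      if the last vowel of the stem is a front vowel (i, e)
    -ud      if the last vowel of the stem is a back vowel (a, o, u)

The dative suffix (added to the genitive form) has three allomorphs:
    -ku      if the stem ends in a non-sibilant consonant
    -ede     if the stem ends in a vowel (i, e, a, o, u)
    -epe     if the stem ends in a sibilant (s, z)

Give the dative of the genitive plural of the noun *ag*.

Since the final sound of *ag* is /g/ (a consonant), it takes -uj, giving *aguj*.
The plural form *aguj* — last vowel /u/ (a back vowel) → -ud → *agujud*.
The genitive form *agujud*: final sound = /d/, a non-sibilant consonant → -ku → *agujudku*.

agujudku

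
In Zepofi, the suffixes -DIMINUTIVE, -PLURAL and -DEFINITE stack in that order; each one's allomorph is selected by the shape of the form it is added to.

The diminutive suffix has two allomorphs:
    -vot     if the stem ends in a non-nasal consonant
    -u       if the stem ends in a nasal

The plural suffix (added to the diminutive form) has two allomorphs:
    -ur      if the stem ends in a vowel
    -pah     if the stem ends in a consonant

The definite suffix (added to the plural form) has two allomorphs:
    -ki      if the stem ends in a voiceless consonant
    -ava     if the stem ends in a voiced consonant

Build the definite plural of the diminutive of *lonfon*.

lonfonuurava

The final consonant of *lonfon* is /n/, which is a nasal, so the diminutive suffix is -u, giving *lonfonu*.
The final sound of the diminutive form *lonfonu* is /u/, which is a vowel, so the plural suffix is -ur, giving *lonfonuur*.
The plural form *lonfonuur* — final consonant /r/ (voiced) → -ava → *lonfonuurava*.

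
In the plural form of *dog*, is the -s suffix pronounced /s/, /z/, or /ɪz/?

/z/

The stem *dog* ends in a voiced non-sibilant sound.
The plural suffix surfaces as /ɪz/ after sibilants, /s/ after other voiceless consonants, and /z/ after other voiced sounds.
So the plural -s on *dog* is pronounced /z/.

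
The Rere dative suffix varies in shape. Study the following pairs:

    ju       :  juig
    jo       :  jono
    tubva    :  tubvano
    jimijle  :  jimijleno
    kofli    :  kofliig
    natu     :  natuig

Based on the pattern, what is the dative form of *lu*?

Looking at the last vowel of each stem: -ig when the last vowel of the stem is a high vowel (*ju*, *kofli*, *natu*); -no when the last vowel of the stem is a non-high vowel (*jo*, *tubva*, *jimijle*).
*lu*: last vowel = /u/, a high vowel → -ig → *luig*.

luig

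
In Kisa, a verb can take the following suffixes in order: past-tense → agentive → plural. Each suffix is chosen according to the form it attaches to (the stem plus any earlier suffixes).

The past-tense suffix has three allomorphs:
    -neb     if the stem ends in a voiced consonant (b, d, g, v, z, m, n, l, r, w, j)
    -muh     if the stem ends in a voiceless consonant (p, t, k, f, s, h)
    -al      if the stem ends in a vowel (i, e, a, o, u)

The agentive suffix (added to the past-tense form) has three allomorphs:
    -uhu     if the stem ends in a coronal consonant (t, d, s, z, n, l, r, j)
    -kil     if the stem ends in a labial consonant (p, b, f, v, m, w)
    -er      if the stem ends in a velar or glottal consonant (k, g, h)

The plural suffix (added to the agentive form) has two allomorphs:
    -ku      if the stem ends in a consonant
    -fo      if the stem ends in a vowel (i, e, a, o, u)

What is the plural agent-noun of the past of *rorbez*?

rorbeznebkilku

*rorbez* — final sound /z/ (a voiced consonant) → -neb → *rorbezneb*.
The past-tense form *rorbezneb* — final consonant /b/ (labial) → -kil → *rorbeznebkil*.
The agentive form *rorbeznebkil*: final sound = /l/, a consonant → -ku → *rorbeznebkilku*.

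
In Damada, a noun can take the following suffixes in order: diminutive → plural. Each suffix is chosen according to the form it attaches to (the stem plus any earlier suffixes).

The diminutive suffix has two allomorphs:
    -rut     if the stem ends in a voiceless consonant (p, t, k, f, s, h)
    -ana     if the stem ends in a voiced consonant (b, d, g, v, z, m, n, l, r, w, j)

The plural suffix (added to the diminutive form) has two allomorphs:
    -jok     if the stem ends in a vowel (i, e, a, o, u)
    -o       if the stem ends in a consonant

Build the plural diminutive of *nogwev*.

nogwevanajok

*nogwev*: final consonant = /v/, voiced → -ana → *nogwevana*.
The diminutive form *nogwevana*: final sound = /a/, a vowel → -jok → *nogwevanajok*.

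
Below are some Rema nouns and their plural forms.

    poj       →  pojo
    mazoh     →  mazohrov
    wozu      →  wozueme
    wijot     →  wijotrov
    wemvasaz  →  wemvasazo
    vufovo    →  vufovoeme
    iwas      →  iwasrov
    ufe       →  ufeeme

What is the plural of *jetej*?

jetejo

The suffix is conditioned by the final sound: -rov when the stem ends in a voiceless consonant (*mazoh*, *wijot*, *iwas*); -o when the stem ends in a voiced consonant (*poj*, *wemvasaz*); -eme when the stem ends in a vowel (*wozu*, *vufovo*, *ufe*).
*jetej* — final sound /j/ (a voiced consonant) → -o → *jetejo*.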